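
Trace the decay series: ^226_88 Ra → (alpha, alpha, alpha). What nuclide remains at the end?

Start: (A, Z) = (226, 88).
After α: (222, 86).
After α: (218, 84).
After α: (214, 82).
Z = 82 is lead.

Pb-214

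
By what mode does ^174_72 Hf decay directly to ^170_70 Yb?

alpha decay

ΔA = 170 − 174 = -4; ΔZ = 70 − 72 = -2.
A drops by 4 and Z drops by 2 — the signature of alpha emission.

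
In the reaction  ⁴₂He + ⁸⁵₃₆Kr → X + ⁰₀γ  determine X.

Sr-89

Conserve mass number: 4 + 85 = A + 0, so A = 89.
Conserve atomic number: 2 + 36 = Z + 0, so Z = 38.
Z = 38 is strontium, so the species is ⁸⁹₃₈Sr.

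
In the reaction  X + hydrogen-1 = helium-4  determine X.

triton

Conserve mass number: A + 1 = 4, so A = 3.
Conserve atomic number: Z + 1 = 2, so Z = 1.
A = 3 and Z = 1 is hydrogen-3 — a triton.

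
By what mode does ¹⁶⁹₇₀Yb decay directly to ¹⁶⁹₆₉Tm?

beta-plus decay or electron capture

ΔA = 169 − 169 = 0; ΔZ = 69 − 70 = -1.
A is unchanged and Z drops by 1 — a proton has become a neutron (β⁺ emission or electron capture).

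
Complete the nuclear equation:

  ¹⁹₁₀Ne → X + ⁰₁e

Conserve mass number: 19 = A + 0, so A = 19.
Conserve atomic number: 10 = Z + 1, so Z = 9.
Z = 9 is fluorine, so the species is ¹⁹₉F.

F-19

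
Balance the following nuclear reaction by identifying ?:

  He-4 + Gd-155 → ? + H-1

Tb-158

Conserve mass number: 4 + 155 = A + 1, so A = 158.
Conserve atomic number: 2 + 64 = Z + 1, so Z = 65.
Z = 65 is terbium, so the species is Tb-158.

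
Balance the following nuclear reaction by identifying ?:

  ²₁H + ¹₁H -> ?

Conserve mass number: 2 + 1 = A, so A = 3.
Conserve atomic number: 1 + 1 = Z, so Z = 2.
Z = 2 is helium, so the species is ³₂He.

He-3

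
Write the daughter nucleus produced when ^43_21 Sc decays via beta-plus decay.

Beta-plus decay: mass number changes by +0, atomic number by -1.
A: 43 = 43; Z: 21 − 1 = 20.
Z = 20 is calcium, so the daughter is ^43_20 Ca.

Ca-43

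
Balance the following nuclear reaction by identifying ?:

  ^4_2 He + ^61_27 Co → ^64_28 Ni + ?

proton

Conserve mass number: 4 + 61 = 64 + A, so A = 1.
Conserve atomic number: 2 + 27 = 28 + Z, so Z = 1.
A = 1 and Z = 1 is ^1_1 H — a proton.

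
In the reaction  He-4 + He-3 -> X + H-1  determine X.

Conserve mass number: 4 + 3 = A + 1, so A = 6.
Conserve atomic number: 2 + 2 = Z + 1, so Z = 3.
Z = 3 is lithium, so the species is Li-6.

Li-6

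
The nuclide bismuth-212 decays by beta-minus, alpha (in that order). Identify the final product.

Pb-208

Start: (A, Z) = (212, 83).
After β⁻: (212, 84).
After α: (208, 82).
Z = 82 is lead.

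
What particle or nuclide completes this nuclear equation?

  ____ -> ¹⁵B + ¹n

Conserve mass number: A = 15 + 1, so A = 16.
Conserve atomic number: Z = 5 + 0, so Z = 5.
Z = 5 is boron, so the species is ¹⁶B.

B-16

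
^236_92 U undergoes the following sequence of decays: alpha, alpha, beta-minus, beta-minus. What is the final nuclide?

Th-228

Start: (A, Z) = (236, 92).
After α: (232, 90).
After α: (228, 88).
After β⁻: (228, 89).
After β⁻: (228, 90).
Z = 90 is thorium.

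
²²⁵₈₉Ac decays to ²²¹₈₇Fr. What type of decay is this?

ΔA = 221 − 225 = -4; ΔZ = 87 − 89 = -2.
A drops by 4 and Z drops by 2 — the signature of alpha emission.

alpha decay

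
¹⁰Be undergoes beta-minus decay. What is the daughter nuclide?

Beta-minus decay: mass number changes by +0, atomic number by +1.
A: 10 = 10; Z: 4 + 1 = 5.
Z = 5 is boron, so the daughter is ¹⁰B.

B-10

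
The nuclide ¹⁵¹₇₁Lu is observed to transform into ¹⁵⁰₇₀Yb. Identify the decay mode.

ΔA = 150 − 151 = -1; ΔZ = 70 − 71 = -1.
A drops by 1 and Z drops by 1 — a proton was emitted.

proton emission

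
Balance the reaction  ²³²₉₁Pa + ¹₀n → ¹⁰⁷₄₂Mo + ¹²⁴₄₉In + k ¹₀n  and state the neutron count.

Conserve mass number: 233 = 107 + 124 + k, so k = 233 − 231 = 2.
Check atomic number: 91 = 42 + 49 + 0 = 91. ✓

2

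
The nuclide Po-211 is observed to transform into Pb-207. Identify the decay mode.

alpha decay

ΔA = 207 − 211 = -4; ΔZ = 82 − 84 = -2.
A drops by 4 and Z drops by 2 — the signature of alpha emission.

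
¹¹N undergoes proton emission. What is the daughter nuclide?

Proton emission: mass number changes by -1, atomic number by -1.
A: 11 − 1 = 10; Z: 7 − 1 = 6.
Z = 6 is carbon, so the daughter is ¹⁰C.

C-10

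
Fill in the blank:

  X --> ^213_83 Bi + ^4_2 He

Conserve mass number: A = 213 + 4, so A = 217.
Conserve atomic number: Z = 83 + 2, so Z = 85.
Z = 85 is astatine, so the species is ^217_85 At.

At-217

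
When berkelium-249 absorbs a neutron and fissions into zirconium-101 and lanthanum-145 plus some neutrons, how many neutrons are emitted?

Conserve mass number: 250 = 101 + 145 + k, so k = 250 − 246 = 4.
Check atomic number: 97 = 40 + 57 + 0 = 97. ✓

4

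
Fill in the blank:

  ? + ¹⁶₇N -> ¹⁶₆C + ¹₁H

Conserve mass number: A + 16 = 16 + 1, so A = 1.
Conserve atomic number: Z + 7 = 6 + 1, so Z = 0.
A = 1 and Z = 0 is ¹₀n — a neutron.

neutron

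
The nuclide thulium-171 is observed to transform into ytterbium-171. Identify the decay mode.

ΔA = 171 − 171 = 0; ΔZ = 70 − 69 = +1.
A is unchanged and Z rises by 1 — a neutron has become a proton (β⁻ decay).

beta-minus decay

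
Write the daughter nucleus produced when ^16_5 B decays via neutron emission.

B-15

Neutron emission: mass number changes by -1, atomic number by +0.
A: 16 − 1 = 15; Z: 5 = 5.
Z = 5 is boron, so the daughter is ^15_5 B.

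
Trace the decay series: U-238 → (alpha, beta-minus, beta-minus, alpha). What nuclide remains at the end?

Th-230

Start: (A, Z) = (238, 92).
After α: (234, 90).
After β⁻: (234, 91).
After β⁻: (234, 92).
After α: (230, 90).
Z = 90 is thorium.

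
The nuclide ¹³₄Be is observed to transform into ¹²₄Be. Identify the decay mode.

neutron emission

ΔA = 12 − 13 = -1; ΔZ = 4 − 4 = +0.
A drops by 1 with Z unchanged — a neutron was emitted.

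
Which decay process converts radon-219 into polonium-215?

alpha decay

ΔA = 215 − 219 = -4; ΔZ = 84 − 86 = -2.
A drops by 4 and Z drops by 2 — the signature of alpha emission.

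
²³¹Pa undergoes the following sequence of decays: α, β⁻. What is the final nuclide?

Start: (A, Z) = (231, 91).
After α: (227, 89).
After β⁻: (227, 90).
Z = 90 is thorium.

Th-227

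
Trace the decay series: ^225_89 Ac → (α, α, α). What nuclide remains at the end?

Start: (A, Z) = (225, 89).
After α: (221, 87).
After α: (217, 85).
After α: (213, 83).
Z = 83 is bismuth.

Bi-213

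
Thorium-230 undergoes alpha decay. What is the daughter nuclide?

Ra-226

Alpha decay: mass number changes by -4, atomic number by -2.
A: 230 − 4 = 226; Z: 90 − 2 = 88.
Z = 88 is radium, so the daughter is radium-226.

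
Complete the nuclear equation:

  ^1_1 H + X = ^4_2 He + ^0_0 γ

triton

Conserve mass number: 1 + A = 4 + 0, so A = 3.
Conserve atomic number: 1 + Z = 2 + 0, so Z = 1.
A = 3 and Z = 1 is ^3_1 H — a triton.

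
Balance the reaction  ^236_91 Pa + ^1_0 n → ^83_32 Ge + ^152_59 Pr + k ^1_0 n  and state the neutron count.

2

Conserve mass number: 237 = 83 + 152 + k, so k = 237 − 235 = 2.
Check atomic number: 91 = 32 + 59 + 0 = 91. ✓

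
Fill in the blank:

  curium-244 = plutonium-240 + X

alpha particle

Conserve mass number: 244 = 240 + A, so A = 4.
Conserve atomic number: 96 = 94 + Z, so Z = 2.
A = 4 and Z = 2 is helium-4 — an alpha particle.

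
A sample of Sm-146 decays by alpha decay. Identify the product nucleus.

Alpha decay: mass number changes by -4, atomic number by -2.
A: 146 − 4 = 142; Z: 62 − 2 = 60.
Z = 60 is neodymium, so the daughter is Nd-142.

Nd-142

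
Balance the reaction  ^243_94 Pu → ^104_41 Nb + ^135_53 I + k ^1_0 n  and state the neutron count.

4

Conserve mass number: 243 = 104 + 135 + k, so k = 243 − 239 = 4.
Check atomic number: 94 = 41 + 53 + 0 = 94. ✓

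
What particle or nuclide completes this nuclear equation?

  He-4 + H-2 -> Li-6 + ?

Conserve mass number: 4 + 2 = 6 + A, so A = 0.
Conserve atomic number: 2 + 1 = 3 + Z, so Z = 0.
A = 0 and Z = 0 is γ — a gamma ray.

gamma ray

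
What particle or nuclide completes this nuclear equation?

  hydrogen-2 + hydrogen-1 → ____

He-3

Conserve mass number: 2 + 1 = A, so A = 3.
Conserve atomic number: 1 + 1 = Z, so Z = 2.
Z = 2 is helium, so the species is helium-3.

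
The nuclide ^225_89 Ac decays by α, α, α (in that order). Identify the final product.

Start: (A, Z) = (225, 89).
After α: (221, 87).
After α: (217, 85).
After α: (213, 83).
Z = 83 is bismuth.

Bi-213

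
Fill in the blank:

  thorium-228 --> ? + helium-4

Ra-224

Conserve mass number: 228 = A + 4, so A = 224.
Conserve atomic number: 90 = Z + 2, so Z = 88.
Z = 88 is radium, so the species is radium-224.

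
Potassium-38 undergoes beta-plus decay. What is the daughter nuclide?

Beta-plus decay: mass number changes by +0, atomic number by -1.
A: 38 = 38; Z: 19 − 1 = 18.
Z = 18 is argon, so the daughter is argon-38.

Ar-38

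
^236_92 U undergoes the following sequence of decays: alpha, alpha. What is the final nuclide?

Ra-228

Start: (A, Z) = (236, 92).
After α: (232, 90).
After α: (228, 88).
Z = 88 is radium.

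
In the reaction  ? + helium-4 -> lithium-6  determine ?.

deuteron

Conserve mass number: A + 4 = 6, so A = 2.
Conserve atomic number: Z + 2 = 3, so Z = 1.
A = 2 and Z = 1 is hydrogen-2 — a deuteron.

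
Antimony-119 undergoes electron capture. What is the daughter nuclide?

Sn-119

Electron capture: mass number changes by +0, atomic number by -1.
A: 119 = 119; Z: 51 − 1 = 50.
Z = 50 is tin, so the daughter is tin-119.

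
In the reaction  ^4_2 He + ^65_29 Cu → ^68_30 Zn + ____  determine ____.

Conserve mass number: 4 + 65 = 68 + A, so A = 1.
Conserve atomic number: 2 + 29 = 30 + Z, so Z = 1.
A = 1 and Z = 1 is ^1_1 H — a proton.

proton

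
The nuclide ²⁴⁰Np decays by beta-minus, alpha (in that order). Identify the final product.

U-236

Start: (A, Z) = (240, 93).
After β⁻: (240, 94).
After α: (236, 92).
Z = 92 is uranium.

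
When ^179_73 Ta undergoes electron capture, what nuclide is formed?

Hf-179

Electron capture: mass number changes by +0, atomic number by -1.
A: 179 = 179; Z: 73 − 1 = 72.
Z = 72 is hafnium, so the daughter is ^179_72 Hf.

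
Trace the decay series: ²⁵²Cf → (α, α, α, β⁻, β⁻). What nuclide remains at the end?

Pu-240

Start: (A, Z) = (252, 98).
After α: (248, 96).
After α: (244, 94).
After α: (240, 92).
After β⁻: (240, 93).
After β⁻: (240, 94).
Z = 94 is plutonium.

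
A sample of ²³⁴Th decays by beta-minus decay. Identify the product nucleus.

Beta-minus decay: mass number changes by +0, atomic number by +1.
A: 234 = 234; Z: 90 + 1 = 91.
Z = 91 is protactinium, so the daughter is ²³⁴Pa.

Pa-234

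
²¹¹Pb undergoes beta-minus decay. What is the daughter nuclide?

Beta-minus decay: mass number changes by +0, atomic number by +1.
A: 211 = 211; Z: 82 + 1 = 83.
Z = 83 is bismuth, so the daughter is ²¹¹Bi.

Bi-211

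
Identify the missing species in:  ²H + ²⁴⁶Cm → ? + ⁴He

Conserve mass number: 2 + 246 = A + 4, so A = 244.
Conserve atomic number: 1 + 96 = Z + 2, so Z = 95.
Z = 95 is americium, so the species is ²⁴⁴Am.

Am-244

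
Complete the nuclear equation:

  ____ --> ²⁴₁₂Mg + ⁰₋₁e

Na-24

Conserve mass number: A = 24 + 0, so A = 24.
Conserve atomic number: Z = 12 − 1, so Z = 11.
Z = 11 is sodium, so the species is ²⁴₁₁Na.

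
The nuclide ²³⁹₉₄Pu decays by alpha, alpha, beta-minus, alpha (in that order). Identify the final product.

Ac-227

Start: (A, Z) = (239, 94).
After α: (235, 92).
After α: (231, 90).
After β⁻: (231, 91).
After α: (227, 89).
Z = 89 is actinium.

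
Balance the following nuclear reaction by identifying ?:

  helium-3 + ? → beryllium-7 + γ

Conserve mass number: 3 + A = 7 + 0, so A = 4.
Conserve atomic number: 2 + Z = 4 + 0, so Z = 2.
A = 4 and Z = 2 is helium-4 — an alpha particle.

alpha particle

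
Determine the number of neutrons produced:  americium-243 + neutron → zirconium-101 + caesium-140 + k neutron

3

Conserve mass number: 244 = 101 + 140 + k, so k = 244 − 241 = 3.
Check atomic number: 95 = 40 + 55 + 0 = 95. ✓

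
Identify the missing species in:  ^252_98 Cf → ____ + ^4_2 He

Conserve mass number: 252 = A + 4, so A = 248.
Conserve atomic number: 98 = Z + 2, so Z = 96.
Z = 96 is curium, so the species is ^248_96 Cm.

Cm-248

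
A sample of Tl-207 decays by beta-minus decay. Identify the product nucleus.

Pb-207

Beta-minus decay: mass number changes by +0, atomic number by +1.
A: 207 = 207; Z: 81 + 1 = 82.
Z = 82 is lead, so the daughter is Pb-207.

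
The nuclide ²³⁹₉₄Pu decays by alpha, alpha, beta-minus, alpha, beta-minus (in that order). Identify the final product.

Th-227

Start: (A, Z) = (239, 94).
After α: (235, 92).
After α: (231, 90).
After β⁻: (231, 91).
After α: (227, 89).
After β⁻: (227, 90).
Z = 90 is thorium.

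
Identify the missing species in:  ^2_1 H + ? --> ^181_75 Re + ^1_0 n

Conserve mass number: 2 + A = 181 + 1, so A = 180.
Conserve atomic number: 1 + Z = 75 + 0, so Z = 74.
Z = 74 is tungsten, so the species is ^180_74 W.

W-180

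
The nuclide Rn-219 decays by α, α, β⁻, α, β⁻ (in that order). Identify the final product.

Pb-207

Start: (A, Z) = (219, 86).
After α: (215, 84).
After α: (211, 82).
After β⁻: (211, 83).
After α: (207, 81).
After β⁻: (207, 82).
Z = 82 is lead.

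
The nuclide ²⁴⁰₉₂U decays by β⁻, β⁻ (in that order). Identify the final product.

Start: (A, Z) = (240, 92).
After β⁻: (240, 93).
After β⁻: (240, 94).
Z = 94 is plutonium.

Pu-240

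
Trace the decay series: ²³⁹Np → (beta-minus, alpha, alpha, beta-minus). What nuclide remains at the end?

Start: (A, Z) = (239, 93).
After β⁻: (239, 94).
After α: (235, 92).
After α: (231, 90).
After β⁻: (231, 91).
Z = 91 is protactinium.

Pa-231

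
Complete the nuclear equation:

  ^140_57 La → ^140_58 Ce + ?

Conserve mass number: 140 = 140 + A, so A = 0.
Conserve atomic number: 57 = 58 + Z, so Z = -1.
A = 0 and Z = -1 is ^0_-1 e — a beta-minus particle.

beta-minus particle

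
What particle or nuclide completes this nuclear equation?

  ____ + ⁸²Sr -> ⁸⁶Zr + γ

alpha particle

Conserve mass number: A + 82 = 86 + 0, so A = 4.
Conserve atomic number: Z + 38 = 40 + 0, so Z = 2.
A = 4 and Z = 2 is ⁴He — an alpha particle.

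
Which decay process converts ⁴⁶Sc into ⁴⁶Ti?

beta-minus decay

ΔA = 46 − 46 = 0; ΔZ = 22 − 21 = +1.
A is unchanged and Z rises by 1 — a neutron has become a proton (β⁻ decay).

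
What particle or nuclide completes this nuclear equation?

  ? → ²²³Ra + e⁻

Conserve mass number: A = 223 + 0, so A = 223.
Conserve atomic number: Z = 88 − 1, so Z = 87.
Z = 87 is francium, so the species is ²²³Fr.

Fr-223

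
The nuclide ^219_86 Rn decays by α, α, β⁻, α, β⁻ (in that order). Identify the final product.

Start: (A, Z) = (219, 86).
After α: (215, 84).
After α: (211, 82).
After β⁻: (211, 83).
After α: (207, 81).
After β⁻: (207, 82).
Z = 82 is lead.

Pb-207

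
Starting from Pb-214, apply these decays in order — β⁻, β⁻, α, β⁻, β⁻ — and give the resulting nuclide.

Start: (A, Z) = (214, 82).
After β⁻: (214, 83).
After β⁻: (214, 84).
After α: (210, 82).
After β⁻: (210, 83).
After β⁻: (210, 84).
Z = 84 is polonium.

Po-210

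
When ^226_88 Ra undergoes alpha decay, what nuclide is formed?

Rn-222

Alpha decay: mass number changes by -4, atomic number by -2.
A: 226 − 4 = 222; Z: 88 − 2 = 86.
Z = 86 is radon, so the daughter is ^222_86 Rn.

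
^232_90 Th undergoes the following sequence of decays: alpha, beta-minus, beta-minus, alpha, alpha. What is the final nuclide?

Start: (A, Z) = (232, 90).
After α: (228, 88).
After β⁻: (228, 89).
After β⁻: (228, 90).
After α: (224, 88).
After α: (220, 86).
Z = 86 is radon.

Rn-220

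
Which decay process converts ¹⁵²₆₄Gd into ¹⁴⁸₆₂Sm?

alpha decay

ΔA = 148 − 152 = -4; ΔZ = 62 − 64 = -2.
A drops by 4 and Z drops by 2 — the signature of alpha emission.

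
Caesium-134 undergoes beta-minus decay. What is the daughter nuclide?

Beta-minus decay: mass number changes by +0, atomic number by +1.
A: 134 = 134; Z: 55 + 1 = 56.
Z = 56 is barium, so the daughter is barium-134.

Ba-134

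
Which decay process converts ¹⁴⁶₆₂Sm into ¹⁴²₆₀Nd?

ΔA = 142 − 146 = -4; ΔZ = 60 − 62 = -2.
A drops by 4 and Z drops by 2 — the signature of alpha emission.

alpha decay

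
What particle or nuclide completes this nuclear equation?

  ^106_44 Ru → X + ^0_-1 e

Conserve mass number: 106 = A + 0, so A = 106.
Conserve atomic number: 44 = Z − 1, so Z = 45.
Z = 45 is rhodium, so the species is ^106_45 Rh.

Rh-106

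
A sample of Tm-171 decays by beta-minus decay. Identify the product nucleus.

Beta-minus decay: mass number changes by +0, atomic number by +1.
A: 171 = 171; Z: 69 + 1 = 70.
Z = 70 is ytterbium, so the daughter is Yb-171.

Yb-171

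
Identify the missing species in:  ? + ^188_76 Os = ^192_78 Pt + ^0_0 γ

Conserve mass number: A + 188 = 192 + 0, so A = 4.
Conserve atomic number: Z + 76 = 78 + 0, so Z = 2.
A = 4 and Z = 2 is ^4_2 He — an alpha particle.

alpha particle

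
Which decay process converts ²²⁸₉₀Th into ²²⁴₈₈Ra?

ΔA = 224 − 228 = -4; ΔZ = 88 − 90 = -2.
A drops by 4 and Z drops by 2 — the signature of alpha emission.

alpha decay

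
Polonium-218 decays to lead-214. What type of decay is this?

alpha decay

ΔA = 214 − 218 = -4; ΔZ = 82 − 84 = -2.
A drops by 4 and Z drops by 2 — the signature of alpha emission.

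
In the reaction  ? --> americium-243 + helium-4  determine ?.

Conserve mass number: A = 243 + 4, so A = 247.
Conserve atomic number: Z = 95 + 2, so Z = 97.
Z = 97 is berkelium, so the species is berkelium-247.

Bk-247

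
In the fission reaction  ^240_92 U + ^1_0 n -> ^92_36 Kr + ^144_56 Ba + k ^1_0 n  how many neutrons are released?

5

Conserve mass number: 241 = 92 + 144 + k, so k = 241 − 236 = 5.
Check atomic number: 92 = 36 + 56 + 0 = 92. ✓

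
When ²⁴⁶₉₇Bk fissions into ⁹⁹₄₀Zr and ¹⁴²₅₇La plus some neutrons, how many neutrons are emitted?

Conserve mass number: 246 = 99 + 142 + k, so k = 246 − 241 = 5.
Check atomic number: 97 = 40 + 57 + 0 = 97. ✓

5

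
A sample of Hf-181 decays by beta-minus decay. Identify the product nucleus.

Beta-minus decay: mass number changes by +0, atomic number by +1.
A: 181 = 181; Z: 72 + 1 = 73.
Z = 73 is tantalum, so the daughter is Ta-181.

Ta-181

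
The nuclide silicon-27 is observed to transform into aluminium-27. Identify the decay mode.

ΔA = 27 − 27 = 0; ΔZ = 13 − 14 = -1.
A is unchanged and Z drops by 1 — a proton has become a neutron (β⁺ emission or electron capture).

beta-plus decay or electron capture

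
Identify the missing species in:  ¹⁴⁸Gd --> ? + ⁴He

Conserve mass number: 148 = A + 4, so A = 144.
Conserve atomic number: 64 = Z + 2, so Z = 62.
Z = 62 is samarium, so the species is ¹⁴⁴Sm.

Sm-144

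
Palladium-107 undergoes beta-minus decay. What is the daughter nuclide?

Beta-minus decay: mass number changes by +0, atomic number by +1.
A: 107 = 107; Z: 46 + 1 = 47.
Z = 47 is silver, so the daughter is silver-107.

Ag-107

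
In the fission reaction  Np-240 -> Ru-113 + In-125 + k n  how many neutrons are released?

Conserve mass number: 240 = 113 + 125 + k, so k = 240 − 238 = 2.
Check atomic number: 93 = 44 + 49 + 0 = 93. ✓

2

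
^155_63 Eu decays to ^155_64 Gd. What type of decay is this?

beta-minus decay

ΔA = 155 − 155 = 0; ΔZ = 64 − 63 = +1.
A is unchanged and Z rises by 1 — a neutron has become a proton (β⁻ decay).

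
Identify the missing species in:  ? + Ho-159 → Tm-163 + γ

alpha particle

Conserve mass number: A + 159 = 163 + 0, so A = 4.
Conserve atomic number: Z + 67 = 69 + 0, so Z = 2.
A = 4 and Z = 2 is He-4 — an alpha particle.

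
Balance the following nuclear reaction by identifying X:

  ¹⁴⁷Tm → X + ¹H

Er-146

Conserve mass number: 147 = A + 1, so A = 146.
Conserve atomic number: 69 = Z + 1, so Z = 68.
Z = 68 is erbium, so the species is ¹⁴⁶Er.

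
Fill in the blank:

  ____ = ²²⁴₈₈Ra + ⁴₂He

Th-228

Conserve mass number: A = 224 + 4, so A = 228.
Conserve atomic number: Z = 88 + 2, so Z = 90.
Z = 90 is thorium, so the species is ²²⁸₉₀Th.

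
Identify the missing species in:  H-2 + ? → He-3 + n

Conserve mass number: 2 + A = 3 + 1, so A = 2.
Conserve atomic number: 1 + Z = 2 + 0, so Z = 1.
A = 2 and Z = 1 is H-2 — a deuteron.

deuteron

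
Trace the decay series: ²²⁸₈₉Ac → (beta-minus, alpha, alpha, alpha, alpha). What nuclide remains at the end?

Pb-212

Start: (A, Z) = (228, 89).
After β⁻: (228, 90).
After α: (224, 88).
After α: (220, 86).
After α: (216, 84).
After α: (212, 82).
Z = 82 is lead.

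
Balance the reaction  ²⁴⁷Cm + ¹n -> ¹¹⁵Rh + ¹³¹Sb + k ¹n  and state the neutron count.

2

Conserve mass number: 248 = 115 + 131 + k, so k = 248 − 246 = 2.
Check atomic number: 96 = 45 + 51 + 0 = 96. ✓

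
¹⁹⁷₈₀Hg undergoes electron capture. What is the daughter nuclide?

Au-197

Electron capture: mass number changes by +0, atomic number by -1.
A: 197 = 197; Z: 80 − 1 = 79.
Z = 79 is gold, so the daughter is ¹⁹⁷₇₉Au.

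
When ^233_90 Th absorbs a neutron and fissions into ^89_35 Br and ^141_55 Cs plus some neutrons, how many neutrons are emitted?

4

Conserve mass number: 234 = 89 + 141 + k, so k = 234 − 230 = 4.
Check atomic number: 90 = 35 + 55 + 0 = 90. ✓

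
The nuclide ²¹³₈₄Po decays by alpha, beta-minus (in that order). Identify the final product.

Start: (A, Z) = (213, 84).
After α: (209, 82).
After β⁻: (209, 83).
Z = 83 is bismuth.

Bi-209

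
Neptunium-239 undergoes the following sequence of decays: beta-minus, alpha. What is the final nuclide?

U-235

Start: (A, Z) = (239, 93).
After β⁻: (239, 94).
After α: (235, 92).
Z = 92 is uranium.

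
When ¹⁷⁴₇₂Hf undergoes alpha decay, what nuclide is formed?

Yb-170

Alpha decay: mass number changes by -4, atomic number by -2.
A: 174 − 4 = 170; Z: 72 − 2 = 70.
Z = 70 is ytterbium, so the daughter is ¹⁷⁰₇₀Yb.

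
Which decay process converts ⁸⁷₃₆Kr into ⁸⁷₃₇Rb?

ΔA = 87 − 87 = 0; ΔZ = 37 − 36 = +1.
A is unchanged and Z rises by 1 — a neutron has become a proton (β⁻ decay).

beta-minus decay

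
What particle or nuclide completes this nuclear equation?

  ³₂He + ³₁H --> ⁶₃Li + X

gamma ray

Conserve mass number: 3 + 3 = 6 + A, so A = 0.
Conserve atomic number: 2 + 1 = 3 + Z, so Z = 0.
A = 0 and Z = 0 is ⁰₀γ — a gamma ray.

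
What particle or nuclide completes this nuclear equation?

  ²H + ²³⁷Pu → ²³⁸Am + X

neutron

Conserve mass number: 2 + 237 = 238 + A, so A = 1.
Conserve atomic number: 1 + 94 = 95 + Z, so Z = 0.
A = 1 and Z = 0 is ¹n — a neutron.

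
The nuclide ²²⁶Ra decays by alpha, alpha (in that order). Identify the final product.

Start: (A, Z) = (226, 88).
After α: (222, 86).
After α: (218, 84).
Z = 84 is polonium.

Po-218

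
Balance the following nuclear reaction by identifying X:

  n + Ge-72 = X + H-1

Conserve mass number: 1 + 72 = A + 1, so A = 72.
Conserve atomic number: 0 + 32 = Z + 1, so Z = 31.
Z = 31 is gallium, so the species is Ga-72.

Ga-72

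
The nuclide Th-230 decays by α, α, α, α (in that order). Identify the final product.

Start: (A, Z) = (230, 90).
After α: (226, 88).
After α: (222, 86).
After α: (218, 84).
After α: (214, 82).
Z = 82 is lead.

Pb-214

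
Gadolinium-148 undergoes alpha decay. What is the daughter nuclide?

Sm-144

Alpha decay: mass number changes by -4, atomic number by -2.
A: 148 − 4 = 144; Z: 64 − 2 = 62.
Z = 62 is samarium, so the daughter is samarium-144.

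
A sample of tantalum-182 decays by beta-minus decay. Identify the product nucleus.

Beta-minus decay: mass number changes by +0, atomic number by +1.
A: 182 = 182; Z: 73 + 1 = 74.
Z = 74 is tungsten, so the daughter is tungsten-182.

W-182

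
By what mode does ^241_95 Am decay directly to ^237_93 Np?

ΔA = 237 − 241 = -4; ΔZ = 93 − 95 = -2.
A drops by 4 and Z drops by 2 — the signature of alpha emission.

alpha decay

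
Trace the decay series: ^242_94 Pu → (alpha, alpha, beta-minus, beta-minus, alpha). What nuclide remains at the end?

Th-230

Start: (A, Z) = (242, 94).
After α: (238, 92).
After α: (234, 90).
After β⁻: (234, 91).
After β⁻: (234, 92).
After α: (230, 90).
Z = 90 is thorium.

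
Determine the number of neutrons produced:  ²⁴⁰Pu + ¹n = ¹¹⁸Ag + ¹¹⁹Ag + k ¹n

Conserve mass number: 241 = 118 + 119 + k, so k = 241 − 237 = 4.
Check atomic number: 94 = 47 + 47 + 0 = 94. ✓

4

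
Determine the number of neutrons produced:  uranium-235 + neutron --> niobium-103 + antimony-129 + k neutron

Conserve mass number: 236 = 103 + 129 + k, so k = 236 − 232 = 4.
Check atomic number: 92 = 41 + 51 + 0 = 92. ✓

4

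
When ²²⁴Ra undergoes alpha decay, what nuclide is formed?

Alpha decay: mass number changes by -4, atomic number by -2.
A: 224 − 4 = 220; Z: 88 − 2 = 86.
Z = 86 is radon, so the daughter is ²²⁰Rn.

Rn-220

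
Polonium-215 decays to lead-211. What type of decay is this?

ΔA = 211 − 215 = -4; ΔZ = 82 − 84 = -2.
A drops by 4 and Z drops by 2 — the signature of alpha emission.

alpha decay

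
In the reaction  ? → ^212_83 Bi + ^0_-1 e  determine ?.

Pb-212

Conserve mass number: A = 212 + 0, so A = 212.
Conserve atomic number: Z = 83 − 1, so Z = 82.
Z = 82 is lead, so the species is ^212_82 Pb.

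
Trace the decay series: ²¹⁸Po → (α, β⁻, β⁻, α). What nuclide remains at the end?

Pb-210

Start: (A, Z) = (218, 84).
After α: (214, 82).
After β⁻: (214, 83).
After β⁻: (214, 84).
After α: (210, 82).
Z = 82 is lead.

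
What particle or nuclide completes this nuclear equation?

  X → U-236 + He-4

Conserve mass number: A = 236 + 4, so A = 240.
Conserve atomic number: Z = 92 + 2, so Z = 94.
Z = 94 is plutonium, so the species is Pu-240.

Pu-240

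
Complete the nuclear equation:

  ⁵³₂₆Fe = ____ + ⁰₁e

Mn-53

Conserve mass number: 53 = A + 0, so A = 53.
Conserve atomic number: 26 = Z + 1, so Z = 25.
Z = 25 is manganese, so the species is ⁵³₂₅Mn.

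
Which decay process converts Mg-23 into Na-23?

beta-plus decay or electron capture

ΔA = 23 − 23 = 0; ΔZ = 11 − 12 = -1.
A is unchanged and Z drops by 1 — a proton has become a neutron (β⁺ emission or electron capture).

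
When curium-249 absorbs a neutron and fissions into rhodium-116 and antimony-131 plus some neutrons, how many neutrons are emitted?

3

Conserve mass number: 250 = 116 + 131 + k, so k = 250 − 247 = 3.
Check atomic number: 96 = 45 + 51 + 0 = 96. ✓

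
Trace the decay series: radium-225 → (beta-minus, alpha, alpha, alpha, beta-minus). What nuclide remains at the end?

Po-213

Start: (A, Z) = (225, 88).
After β⁻: (225, 89).
After α: (221, 87).
After α: (217, 85).
After α: (213, 83).
After β⁻: (213, 84).
Z = 84 is polonium.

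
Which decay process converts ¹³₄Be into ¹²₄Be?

neutron emission

ΔA = 12 − 13 = -1; ΔZ = 4 − 4 = +0.
A drops by 1 with Z unchanged — a neutron was emitted.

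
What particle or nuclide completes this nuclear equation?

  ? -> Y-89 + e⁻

Sr-89

Conserve mass number: A = 89 + 0, so A = 89.
Conserve atomic number: Z = 39 − 1, so Z = 38.
Z = 38 is strontium, so the species is Sr-89.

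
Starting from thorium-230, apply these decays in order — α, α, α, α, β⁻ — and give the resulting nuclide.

Start: (A, Z) = (230, 90).
After α: (226, 88).
After α: (222, 86).
After α: (218, 84).
After α: (214, 82).
After β⁻: (214, 83).
Z = 83 is bismuth.

Bi-214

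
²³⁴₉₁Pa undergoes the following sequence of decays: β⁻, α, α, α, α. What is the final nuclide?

Po-218

Start: (A, Z) = (234, 91).
After β⁻: (234, 92).
After α: (230, 90).
After α: (226, 88).
After α: (222, 86).
After α: (218, 84).
Z = 84 is polonium.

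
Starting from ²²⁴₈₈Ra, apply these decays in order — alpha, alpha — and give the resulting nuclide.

Po-216

Start: (A, Z) = (224, 88).
After α: (220, 86).
After α: (216, 84).
Z = 84 is polonium.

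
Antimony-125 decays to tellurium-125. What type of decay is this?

ΔA = 125 − 125 = 0; ΔZ = 52 − 51 = +1.
A is unchanged and Z rises by 1 — a neutron has become a proton (β⁻ decay).

beta-minus decay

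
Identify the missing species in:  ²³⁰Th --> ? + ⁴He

Conserve mass number: 230 = A + 4, so A = 226.
Conserve atomic number: 90 = Z + 2, so Z = 88.
Z = 88 is radium, so the species is ²²⁶Ra.

Ra-226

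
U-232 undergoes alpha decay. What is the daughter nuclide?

Alpha decay: mass number changes by -4, atomic number by -2.
A: 232 − 4 = 228; Z: 92 − 2 = 90.
Z = 90 is thorium, so the daughter is Th-228.

Th-228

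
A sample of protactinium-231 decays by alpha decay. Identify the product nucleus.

Ac-227

Alpha decay: mass number changes by -4, atomic number by -2.
A: 231 − 4 = 227; Z: 91 − 2 = 89.
Z = 89 is actinium, so the daughter is actinium-227.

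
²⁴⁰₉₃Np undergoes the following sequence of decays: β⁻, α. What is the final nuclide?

U-236

Start: (A, Z) = (240, 93).
After β⁻: (240, 94).
After α: (236, 92).
Z = 92 is uranium.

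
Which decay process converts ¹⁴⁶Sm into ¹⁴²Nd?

alpha decay

ΔA = 142 − 146 = -4; ΔZ = 60 − 62 = -2.
A drops by 4 and Z drops by 2 — the signature of alpha emission.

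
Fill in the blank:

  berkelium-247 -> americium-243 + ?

Conserve mass number: 247 = 243 + A, so A = 4.
Conserve atomic number: 97 = 95 + Z, so Z = 2.
A = 4 and Z = 2 is helium-4 — an alpha particle.

alpha particle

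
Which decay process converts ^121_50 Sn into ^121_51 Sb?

beta-minus decay

ΔA = 121 − 121 = 0; ΔZ = 51 − 50 = +1.
A is unchanged and Z rises by 1 — a neutron has become a proton (β⁻ decay).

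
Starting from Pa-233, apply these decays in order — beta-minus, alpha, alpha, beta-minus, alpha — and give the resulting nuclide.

Start: (A, Z) = (233, 91).
After β⁻: (233, 92).
After α: (229, 90).
After α: (225, 88).
After β⁻: (225, 89).
After α: (221, 87).
Z = 87 is francium.

Fr-221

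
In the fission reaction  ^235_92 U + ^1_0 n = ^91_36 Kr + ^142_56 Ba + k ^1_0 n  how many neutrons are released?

3

Conserve mass number: 236 = 91 + 142 + k, so k = 236 − 233 = 3.
Check atomic number: 92 = 36 + 56 + 0 = 92. ✓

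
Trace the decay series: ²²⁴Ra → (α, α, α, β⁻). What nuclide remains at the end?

Start: (A, Z) = (224, 88).
After α: (220, 86).
After α: (216, 84).
After α: (212, 82).
After β⁻: (212, 83).
Z = 83 is bismuth.

Bi-212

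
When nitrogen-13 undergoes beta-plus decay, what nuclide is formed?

Beta-plus decay: mass number changes by +0, atomic number by -1.
A: 13 = 13; Z: 7 − 1 = 6.
Z = 6 is carbon, so the daughter is carbon-13.

C-13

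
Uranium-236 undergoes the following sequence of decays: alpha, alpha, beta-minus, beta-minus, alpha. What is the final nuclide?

Start: (A, Z) = (236, 92).
After α: (232, 90).
After α: (228, 88).
After β⁻: (228, 89).
After β⁻: (228, 90).
After α: (224, 88).
Z = 88 is radium.

Ra-224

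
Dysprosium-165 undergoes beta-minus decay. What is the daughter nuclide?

Beta-minus decay: mass number changes by +0, atomic number by +1.
A: 165 = 165; Z: 66 + 1 = 67.
Z = 67 is holmium, so the daughter is holmium-165.

Ho-165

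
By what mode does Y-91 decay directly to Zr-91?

ΔA = 91 − 91 = 0; ΔZ = 40 − 39 = +1.
A is unchanged and Z rises by 1 — a neutron has become a proton (β⁻ decay).

beta-minus decay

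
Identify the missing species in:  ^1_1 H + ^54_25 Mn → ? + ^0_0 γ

Conserve mass number: 1 + 54 = A + 0, so A = 55.
Conserve atomic number: 1 + 25 = Z + 0, so Z = 26.
Z = 26 is iron, so the species is ^55_26 Fe.

Fe-55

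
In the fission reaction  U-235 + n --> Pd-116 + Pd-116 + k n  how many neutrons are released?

Conserve mass number: 236 = 116 + 116 + k, so k = 236 − 232 = 4.
Check atomic number: 92 = 46 + 46 + 0 = 92. ✓

4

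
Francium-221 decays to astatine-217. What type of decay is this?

ΔA = 217 − 221 = -4; ΔZ = 85 − 87 = -2.
A drops by 4 and Z drops by 2 — the signature of alpha emission.

alpha decay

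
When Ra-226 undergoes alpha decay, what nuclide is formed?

Rn-222

Alpha decay: mass number changes by -4, atomic number by -2.
A: 226 − 4 = 222; Z: 88 − 2 = 86.
Z = 86 is radon, so the daughter is Rn-222.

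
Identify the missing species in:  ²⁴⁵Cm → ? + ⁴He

Conserve mass number: 245 = A + 4, so A = 241.
Conserve atomic number: 96 = Z + 2, so Z = 94.
Z = 94 is plutonium, so the species is ²⁴¹Pu.

Pu-241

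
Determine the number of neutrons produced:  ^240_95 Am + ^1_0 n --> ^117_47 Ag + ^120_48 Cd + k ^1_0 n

4

Conserve mass number: 241 = 117 + 120 + k, so k = 241 − 237 = 4.
Check atomic number: 95 = 47 + 48 + 0 = 95. ✓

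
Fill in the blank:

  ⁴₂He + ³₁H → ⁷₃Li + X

gamma ray

Conserve mass number: 4 + 3 = 7 + A, so A = 0.
Conserve atomic number: 2 + 1 = 3 + Z, so Z = 0.
A = 0 and Z = 0 is ⁰₀γ — a gamma ray.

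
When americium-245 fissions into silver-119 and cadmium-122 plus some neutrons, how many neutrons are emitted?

4

Conserve mass number: 245 = 119 + 122 + k, so k = 245 − 241 = 4.
Check atomic number: 95 = 47 + 48 + 0 = 95. ✓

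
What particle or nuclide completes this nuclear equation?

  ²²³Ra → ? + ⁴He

Conserve mass number: 223 = A + 4, so A = 219.
Conserve atomic number: 88 = Z + 2, so Z = 86.
Z = 86 is radon, so the species is ²¹⁹Rn.

Rn-219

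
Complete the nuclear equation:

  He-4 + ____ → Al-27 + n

Na-24

Conserve mass number: 4 + A = 27 + 1, so A = 24.
Conserve atomic number: 2 + Z = 13 + 0, so Z = 11.
Z = 11 is sodium, so the species is Na-24.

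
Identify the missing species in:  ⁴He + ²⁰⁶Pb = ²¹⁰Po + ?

gamma ray

Conserve mass number: 4 + 206 = 210 + A, so A = 0.
Conserve atomic number: 2 + 82 = 84 + Z, so Z = 0.
A = 0 and Z = 0 is γ — a gamma ray.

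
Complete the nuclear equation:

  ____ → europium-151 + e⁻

Sm-151

Conserve mass number: A = 151 + 0, so A = 151.
Conserve atomic number: Z = 63 − 1, so Z = 62.
Z = 62 is samarium, so the species is samarium-151.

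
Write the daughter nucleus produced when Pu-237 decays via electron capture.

Electron capture: mass number changes by +0, atomic number by -1.
A: 237 = 237; Z: 94 − 1 = 93.
Z = 93 is neptunium, so the daughter is Np-237.

Np-237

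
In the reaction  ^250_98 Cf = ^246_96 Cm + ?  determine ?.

alpha particle

Conserve mass number: 250 = 246 + A, so A = 4.
Conserve atomic number: 98 = 96 + Z, so Z = 2.
A = 4 and Z = 2 is ^4_2 He — an alpha particle.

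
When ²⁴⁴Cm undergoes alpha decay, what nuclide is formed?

Alpha decay: mass number changes by -4, atomic number by -2.
A: 244 − 4 = 240; Z: 96 − 2 = 94.
Z = 94 is plutonium, so the daughter is ²⁴⁰Pu.

Pu-240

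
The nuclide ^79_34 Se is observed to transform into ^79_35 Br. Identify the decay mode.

beta-minus decay

ΔA = 79 − 79 = 0; ΔZ = 35 − 34 = +1.
A is unchanged and Z rises by 1 — a neutron has become a proton (β⁻ decay).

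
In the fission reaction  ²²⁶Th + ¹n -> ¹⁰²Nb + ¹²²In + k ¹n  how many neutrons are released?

3

Conserve mass number: 227 = 102 + 122 + k, so k = 227 − 224 = 3.
Check atomic number: 90 = 41 + 49 + 0 = 90. ✓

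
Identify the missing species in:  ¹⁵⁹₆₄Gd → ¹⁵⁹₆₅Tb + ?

beta-minus particle

Conserve mass number: 159 = 159 + A, so A = 0.
Conserve atomic number: 64 = 65 + Z, so Z = -1.
A = 0 and Z = -1 is ⁰₋₁e — a beta-minus particle.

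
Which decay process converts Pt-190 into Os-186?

ΔA = 186 − 190 = -4; ΔZ = 76 − 78 = -2.
A drops by 4 and Z drops by 2 — the signature of alpha emission.

alpha decay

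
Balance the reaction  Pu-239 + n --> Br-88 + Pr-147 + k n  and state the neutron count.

Conserve mass number: 240 = 88 + 147 + k, so k = 240 − 235 = 5.
Check atomic number: 94 = 35 + 59 + 0 = 94. ✓

5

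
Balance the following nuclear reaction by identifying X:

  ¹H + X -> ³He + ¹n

triton

Conserve mass number: 1 + A = 3 + 1, so A = 3.
Conserve atomic number: 1 + Z = 2 + 0, so Z = 1.
A = 3 and Z = 1 is ³H — a triton.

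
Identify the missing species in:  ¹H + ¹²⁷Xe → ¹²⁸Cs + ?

Conserve mass number: 1 + 127 = 128 + A, so A = 0.
Conserve atomic number: 1 + 54 = 55 + Z, so Z = 0.
A = 0 and Z = 0 is γ — a gamma ray.

gamma ray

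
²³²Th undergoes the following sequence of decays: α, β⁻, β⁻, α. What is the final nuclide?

Ra-224

Start: (A, Z) = (232, 90).
After α: (228, 88).
After β⁻: (228, 89).
After β⁻: (228, 90).
After α: (224, 88).
Z = 88 is radium.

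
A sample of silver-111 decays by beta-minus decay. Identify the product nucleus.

Cd-111

Beta-minus decay: mass number changes by +0, atomic number by +1.
A: 111 = 111; Z: 47 + 1 = 48.
Z = 48 is cadmium, so the daughter is cadmium-111.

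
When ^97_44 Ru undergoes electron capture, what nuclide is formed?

Electron capture: mass number changes by +0, atomic number by -1.
A: 97 = 97; Z: 44 − 1 = 43.
Z = 43 is technetium, so the daughter is ^97_43 Tc.

Tc-97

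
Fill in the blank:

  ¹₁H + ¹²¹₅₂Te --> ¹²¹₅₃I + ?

neutron

Conserve mass number: 1 + 121 = 121 + A, so A = 1.
Conserve atomic number: 1 + 52 = 53 + Z, so Z = 0.
A = 1 and Z = 0 is ¹₀n — a neutron.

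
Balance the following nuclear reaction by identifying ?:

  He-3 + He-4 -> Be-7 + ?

Conserve mass number: 3 + 4 = 7 + A, so A = 0.
Conserve atomic number: 2 + 2 = 4 + Z, so Z = 0.
A = 0 and Z = 0 is γ — a gamma ray.

gamma ray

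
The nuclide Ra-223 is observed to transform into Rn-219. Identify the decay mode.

alpha decay

ΔA = 219 − 223 = -4; ΔZ = 86 − 88 = -2.
A drops by 4 and Z drops by 2 — the signature of alpha emission.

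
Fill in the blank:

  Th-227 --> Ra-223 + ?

alpha particle

Conserve mass number: 227 = 223 + A, so A = 4.
Conserve atomic number: 90 = 88 + Z, so Z = 2.
A = 4 and Z = 2 is He-4 — an alpha particle.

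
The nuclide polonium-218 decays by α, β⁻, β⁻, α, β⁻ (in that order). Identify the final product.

Bi-210

Start: (A, Z) = (218, 84).
After α: (214, 82).
After β⁻: (214, 83).
After β⁻: (214, 84).
After α: (210, 82).
After β⁻: (210, 83).
Z = 83 is bismuth.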